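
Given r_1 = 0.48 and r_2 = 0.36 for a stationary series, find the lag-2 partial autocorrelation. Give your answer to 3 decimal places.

0.168

φ_{22} = (r_2 − r_1²) / (1 − r_1²)
r_1² = (0.48)² = 0.2304
Numerator = 0.36 − 0.2304 = 0.1296; denominator = 1 − 0.2304 = 0.7696
φ_{22} = 0.1296 / 0.7696 = 0.168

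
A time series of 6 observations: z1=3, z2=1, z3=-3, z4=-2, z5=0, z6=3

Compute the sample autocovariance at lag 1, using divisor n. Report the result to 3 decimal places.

1.204

Mean z̄ = (3 + 1 − 3 − 2 + 0 + 3)/6 = 0.3333
Deviations: 2.6667, 0.6667, -3.3333, -2.3333, -0.3333, 2.6667
Σ_{t=1}^{5}(z_t−z̄)(z_{t+1}−z̄) = 7.2222
γ_1 = 7.2222 / 6 = 1.204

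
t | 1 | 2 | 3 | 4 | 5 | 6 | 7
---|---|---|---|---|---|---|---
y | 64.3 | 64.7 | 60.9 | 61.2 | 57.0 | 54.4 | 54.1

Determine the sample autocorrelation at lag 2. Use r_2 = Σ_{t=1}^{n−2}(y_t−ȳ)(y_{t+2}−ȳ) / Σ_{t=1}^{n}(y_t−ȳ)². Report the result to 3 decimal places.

0.145

Mean ȳ = (64.3 + 64.7 + 60.9 + 61.2 + 57.0 + 54.4 + 54.1)/7 = 59.5143
Deviations from mean: 4.7857, 5.1857, 1.3857, 1.6857, -2.5143, -5.1143, -5.4143
Numerator Σ_{t=1}^{5}(y_t−ȳ)(y_{t+2}−ȳ) = 16.8810
Denominator Σ(y_t−ȳ)² = 116.3486
r_2 = 16.8810 / 116.3486 = 0.145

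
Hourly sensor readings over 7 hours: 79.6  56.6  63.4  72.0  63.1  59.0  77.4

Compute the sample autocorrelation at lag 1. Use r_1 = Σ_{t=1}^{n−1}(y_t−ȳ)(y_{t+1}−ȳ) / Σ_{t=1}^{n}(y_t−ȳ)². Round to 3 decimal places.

Mean ȳ = (79.6 + 56.6 + 63.4 + 72.0 + 63.1 + 59.0 + 77.4)/7 = 67.3000
Deviations from mean: 12.3000, -10.7000, -3.9000, 4.7000, -4.2000, -8.3000, 10.1000
Σ(y_t−ȳ)(y_{t+1}−ȳ) = (-131.6100) + (41.7300) + (-18.3300) + (-19.7400) + (34.8600) + (-83.8300) = -176.9200
Denominator Σ(y_t−ȳ)² = 491.6200
r_1 = -176.9200 / 491.6200 = -0.360

-0.360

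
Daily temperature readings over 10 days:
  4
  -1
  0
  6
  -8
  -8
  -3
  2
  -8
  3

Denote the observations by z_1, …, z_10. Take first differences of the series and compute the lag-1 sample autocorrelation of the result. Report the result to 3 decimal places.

-0.414

First differences Δz: -5, 1, 6, -14, 0, 5, 5, -10, 11
Mean of differences = -0.1111
Numerator Σ(Δz_t−Δz̄)(Δz_{t+1}−Δz̄) = -218.7901
Denominator Σ(Δz_t−Δz̄)² = 528.8889
r_1(Δz) = -218.7901 / 528.8889 = -0.414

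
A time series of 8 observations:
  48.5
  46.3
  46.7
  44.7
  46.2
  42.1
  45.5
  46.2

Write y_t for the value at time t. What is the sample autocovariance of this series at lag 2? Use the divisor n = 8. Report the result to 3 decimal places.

0.578

Mean ȳ = (48.5 + 46.3 + 46.7 + 44.7 + 46.2 + 42.1 + 45.5 + 46.2)/8 = 45.7750
Deviations: 2.7250, 0.5250, 0.9250, -1.0750, 0.4250, -3.6750, -0.2750, 0.4250
Σ_{t=1}^{6}(y_t−ȳ)(y_{t+2}−ȳ) = 4.6213
γ_2 = 4.6213 / 8 = 0.578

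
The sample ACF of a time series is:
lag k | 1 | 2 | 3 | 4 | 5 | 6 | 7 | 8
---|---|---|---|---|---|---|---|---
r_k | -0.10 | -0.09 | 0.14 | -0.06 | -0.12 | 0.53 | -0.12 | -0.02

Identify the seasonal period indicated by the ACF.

6

The largest autocorrelation is r_6 = 0.53; the remaining lags stay at or below 0.14.
The dominant spike at lag 6 indicates a seasonal period of 6.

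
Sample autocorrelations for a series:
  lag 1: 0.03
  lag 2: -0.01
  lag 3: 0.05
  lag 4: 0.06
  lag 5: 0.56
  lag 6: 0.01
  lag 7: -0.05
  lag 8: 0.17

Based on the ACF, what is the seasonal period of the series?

5

The largest autocorrelation is r_5 = 0.56; the remaining lags stay at or below 0.17.
The dominant spike at lag 5 indicates a seasonal period of 5.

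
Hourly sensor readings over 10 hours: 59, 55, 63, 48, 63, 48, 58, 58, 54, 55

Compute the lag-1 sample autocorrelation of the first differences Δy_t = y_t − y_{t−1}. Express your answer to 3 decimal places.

-0.869

First differences Δy: -4, 8, -15, 15, -15, 10, 0, -4, 1
Mean of differences = -0.4444
Numerator Σ(Δy_t−Δȳ)(Δy_{t+1}−Δȳ) = -756.6420
Denominator Σ(Δy_t−Δȳ)² = 870.2222
r_1(Δy) = -756.6420 / 870.2222 = -0.869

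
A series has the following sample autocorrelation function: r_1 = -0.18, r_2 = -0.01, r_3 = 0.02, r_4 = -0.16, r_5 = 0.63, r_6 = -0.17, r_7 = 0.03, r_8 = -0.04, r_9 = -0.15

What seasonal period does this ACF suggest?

5

The largest autocorrelation is r_5 = 0.63; the remaining lags stay at or below 0.03.
The dominant spike at lag 5 indicates a seasonal period of 5.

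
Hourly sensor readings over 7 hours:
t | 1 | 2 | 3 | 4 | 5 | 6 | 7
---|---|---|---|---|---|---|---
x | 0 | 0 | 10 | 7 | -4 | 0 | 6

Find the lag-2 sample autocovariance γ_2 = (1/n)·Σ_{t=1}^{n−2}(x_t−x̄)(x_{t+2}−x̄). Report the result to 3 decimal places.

Mean x̄ = (0 + 0 + 10 + 7 − 4 + 0 + 6)/7 = 2.7143
Deviations: -2.7143, -2.7143, 7.2857, 4.2857, -6.7143, -2.7143, 3.2857
Σ_{t=1}^{5}(x_t−x̄)(x_{t+2}−x̄) = -114.0204
γ_2 = -114.0204 / 7 = -16.289

-16.289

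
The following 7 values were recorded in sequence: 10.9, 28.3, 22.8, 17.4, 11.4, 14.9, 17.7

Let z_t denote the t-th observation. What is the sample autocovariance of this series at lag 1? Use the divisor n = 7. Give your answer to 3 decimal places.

0.061

Mean z̄ = (10.9 + 28.3 + 22.8 + 17.4 + 11.4 + 14.9 + 17.7)/7 = 17.6286
Deviations: -6.7286, 10.6714, 5.1714, -0.2286, -6.2286, -2.7286, 0.0714
Σ_{t=1}^{6}(z_t−z̄)(z_{t+1}−z̄) = 0.4249
γ_1 = 0.4249 / 7 = 0.061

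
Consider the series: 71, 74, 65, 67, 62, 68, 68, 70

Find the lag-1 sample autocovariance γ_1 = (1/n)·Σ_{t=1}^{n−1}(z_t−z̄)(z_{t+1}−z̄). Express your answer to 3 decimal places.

1.186

Mean z̄ = (71 + 74 + 65 + 67 + 62 + 68 + 68 + 70)/8 = 68.1250
Deviations: 2.8750, 5.8750, -3.1250, -1.1250, -6.1250, -0.1250, -0.1250, 1.8750
Σ_{t=1}^{7}(z_t−z̄)(z_{t+1}−z̄) = 9.4844
γ_1 = 9.4844 / 8 = 1.186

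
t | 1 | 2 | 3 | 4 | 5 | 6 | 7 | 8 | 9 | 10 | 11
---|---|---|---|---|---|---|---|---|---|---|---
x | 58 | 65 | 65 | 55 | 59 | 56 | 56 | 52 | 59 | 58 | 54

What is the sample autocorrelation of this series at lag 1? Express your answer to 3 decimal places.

Mean x̄ = (58 + 65 + 65 + 55 + 59 + 56 + 56 + 52 + 59 + 58 + 54)/11 = 57.9091
Numerator Σ_{t=1}^{10}(x_t−x̄)(x_{t+1}−x̄) = 33.2645
Denominator Σ(x_t−x̄)² = 168.9091
r_1 = 33.2645 / 168.9091 = 0.197

0.197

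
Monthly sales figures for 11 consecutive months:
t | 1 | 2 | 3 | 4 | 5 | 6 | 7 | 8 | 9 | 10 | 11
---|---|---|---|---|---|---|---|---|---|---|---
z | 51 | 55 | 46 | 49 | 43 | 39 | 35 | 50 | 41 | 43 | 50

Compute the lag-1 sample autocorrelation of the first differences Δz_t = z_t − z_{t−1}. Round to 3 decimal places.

First differences Δz: 4, -9, 3, -6, -4, -4, 15, -9, 2, 7
Mean of differences = -0.1000
Numerator Σ(Δz_t−Δz̄)(Δz_{t+1}−Δz̄) = -241.2100
Denominator Σ(Δz_t−Δz̄)² = 532.9000
r_1(Δz) = -241.2100 / 532.9000 = -0.453

-0.453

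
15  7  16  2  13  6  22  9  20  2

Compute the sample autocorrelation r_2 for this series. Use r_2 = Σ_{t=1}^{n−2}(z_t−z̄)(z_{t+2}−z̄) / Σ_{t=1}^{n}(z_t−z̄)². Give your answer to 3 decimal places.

0.572

Mean z̄ = (15 + 7 + 16 + 2 + 13 + 6 + 22 + 9 + 20 + 2)/10 = 11.2000
Numerator Σ_{t=1}^{8}(z_t−z̄)(z_{t+2}−z̄) = 259.5200
Denominator Σ(z_t−z̄)² = 453.6000
r_2 = 259.5200 / 453.6000 = 0.572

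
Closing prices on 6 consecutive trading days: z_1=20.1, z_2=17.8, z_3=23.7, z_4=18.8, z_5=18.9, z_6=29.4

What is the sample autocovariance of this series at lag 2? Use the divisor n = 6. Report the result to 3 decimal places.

Mean z̄ = (20.1 + 17.8 + 23.7 + 18.8 + 18.9 + 29.4)/6 = 21.4500
Σ_{t=1}^{4}(z_t−z̄)(z_{t+2}−z̄) = -20.1700
γ_2 = -20.1700 / 6 = -3.362

-3.362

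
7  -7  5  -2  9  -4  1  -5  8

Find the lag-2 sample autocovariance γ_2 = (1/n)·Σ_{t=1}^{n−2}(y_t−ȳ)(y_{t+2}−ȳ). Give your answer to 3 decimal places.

Mean ȳ = (7 − 7 + 5 − 2 + 9 − 4 + 1 − 5 + 8)/9 = 1.3333
Σ_{t=1}^{7}(y_t−ȳ)(y_{t+2}−ȳ) = 123.4444
γ_2 = 123.4444 / 9 = 13.716

13.716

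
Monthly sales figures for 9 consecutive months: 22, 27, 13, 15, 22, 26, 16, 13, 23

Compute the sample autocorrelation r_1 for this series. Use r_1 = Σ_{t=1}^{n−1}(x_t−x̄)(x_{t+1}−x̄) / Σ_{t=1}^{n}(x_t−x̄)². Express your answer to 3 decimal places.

-0.074

Mean x̄ = (22 + 27 + 13 + 15 + 22 + 26 + 16 + 13 + 23)/9 = 19.6667
Numerator Σ_{t=1}^{8}(x_t−x̄)(x_{t+1}−x̄) = -17.7778
Denominator Σ(x_t−x̄)² = 240.0000
r_1 = -17.7778 / 240.0000 = -0.074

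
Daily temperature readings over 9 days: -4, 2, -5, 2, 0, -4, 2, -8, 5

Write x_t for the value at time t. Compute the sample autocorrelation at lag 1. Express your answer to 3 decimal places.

-0.718

Mean x̄ = (-4 + 2 − 5 + 2 + 0 − 4 + 2 − 8 + 5)/9 = -1.1111
Numerator Σ_{t=1}^{8}(x_t−x̄)(x_{t+1}−x̄) = -105.4568
Denominator Σ(x_t−x̄)² = 146.8889
r_1 = -105.4568 / 146.8889 = -0.718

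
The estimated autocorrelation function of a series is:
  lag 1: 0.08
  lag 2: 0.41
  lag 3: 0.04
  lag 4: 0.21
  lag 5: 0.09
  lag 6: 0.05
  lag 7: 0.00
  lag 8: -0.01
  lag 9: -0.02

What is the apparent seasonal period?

The largest autocorrelation is r_2 = 0.41, with a weaker echo at lag 4 (0.21); the remaining lags stay at or below 0.09.
The dominant spike at lag 2 indicates a seasonal period of 2.

2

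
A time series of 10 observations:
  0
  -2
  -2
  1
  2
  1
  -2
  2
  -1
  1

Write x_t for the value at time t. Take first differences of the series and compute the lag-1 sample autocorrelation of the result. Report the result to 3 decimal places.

First differences Δx: -2, 0, 3, 1, -1, -3, 4, -3, 2
Mean of differences = 0.1111
Numerator Σ(Δx_t−Δx̄)(Δx_{t+1}−Δx̄) = -25.1235
Denominator Σ(Δx_t−Δx̄)² = 52.8889
r_1(Δx) = -25.1235 / 52.8889 = -0.475

-0.475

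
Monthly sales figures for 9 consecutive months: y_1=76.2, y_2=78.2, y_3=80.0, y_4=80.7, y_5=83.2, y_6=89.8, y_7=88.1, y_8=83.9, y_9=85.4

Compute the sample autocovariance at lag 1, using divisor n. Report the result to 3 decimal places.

Mean ȳ = (76.2 + 78.2 + 80.0 + 80.7 + 83.2 + 89.8 + 88.1 + 83.9 + 85.4)/9 = 82.8333
Σ_{t=1}^{8}(y_t−ȳ)(y_{t+1}−ȳ) = 96.7256
γ_1 = 96.7256 / 9 = 10.747

10.747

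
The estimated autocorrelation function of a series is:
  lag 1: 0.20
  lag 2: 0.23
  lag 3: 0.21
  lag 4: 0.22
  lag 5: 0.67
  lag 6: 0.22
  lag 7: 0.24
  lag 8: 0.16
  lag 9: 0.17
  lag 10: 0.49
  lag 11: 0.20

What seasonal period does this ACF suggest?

The largest autocorrelation is r_5 = 0.67, with a weaker echo at lag 10 (0.49); the remaining lags stay at or below 0.24.
The dominant spike at lag 5 indicates a seasonal period of 5.

5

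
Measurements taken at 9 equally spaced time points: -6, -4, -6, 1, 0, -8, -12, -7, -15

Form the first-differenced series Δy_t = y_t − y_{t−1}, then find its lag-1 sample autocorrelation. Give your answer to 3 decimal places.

-0.229

First differences Δy: 2, -2, 7, -1, -8, -4, 5, -8
Mean of differences = -1.1250
Numerator Σ(Δy_t−Δȳ)(Δy_{t+1}−Δȳ) = -49.6406
Denominator Σ(Δy_t−Δȳ)² = 216.8750
r_1(Δy) = -49.6406 / 216.8750 = -0.229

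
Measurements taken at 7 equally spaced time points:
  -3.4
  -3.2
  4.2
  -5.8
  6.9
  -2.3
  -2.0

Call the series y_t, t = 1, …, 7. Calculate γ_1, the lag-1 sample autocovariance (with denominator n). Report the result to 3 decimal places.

-11.287

Mean ȳ = (-3.4 − 3.2 + 4.2 − 5.8 + 6.9 − 2.3 − 2.0)/7 = -0.8000
Deviations: -2.6000, -2.4000, 5.0000, -5.0000, 7.7000, -1.5000, -1.2000
Σ_{t=1}^{6}(y_t−ȳ)(y_{t+1}−ȳ) = -79.0100
γ_1 = -79.0100 / 7 = -11.287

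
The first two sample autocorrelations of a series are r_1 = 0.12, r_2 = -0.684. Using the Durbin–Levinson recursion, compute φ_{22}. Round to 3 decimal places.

-0.709

φ_{22} = (r_2 − r_1²) / (1 − r_1²)
r_1² = (0.12)² = 0.0144
Numerator = -0.684 − 0.0144 = -0.6984; denominator = 1 − 0.0144 = 0.9856
φ_{22} = -0.6984 / 0.9856 = -0.709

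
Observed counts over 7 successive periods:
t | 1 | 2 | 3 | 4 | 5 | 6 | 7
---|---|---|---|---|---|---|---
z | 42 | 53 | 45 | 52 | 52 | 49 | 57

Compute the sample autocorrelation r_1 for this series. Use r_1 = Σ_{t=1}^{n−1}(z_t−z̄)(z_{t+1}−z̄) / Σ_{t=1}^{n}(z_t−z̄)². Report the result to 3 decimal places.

Mean z̄ = (42 + 53 + 45 + 52 + 52 + 49 + 57)/7 = 50.0000
Deviations from mean: -8.0000, 3.0000, -5.0000, 2.0000, 2.0000, -1.0000, 7.0000
Σ(z_t−z̄)(z_{t+1}−z̄) = (-24.0000) + (-15.0000) + (-10.0000) + (4.0000) + (-2.0000) + (-7.0000) = -54.0000
Denominator Σ(z_t−z̄)² = 156.0000
r_1 = -54.0000 / 156.0000 = -0.346

-0.346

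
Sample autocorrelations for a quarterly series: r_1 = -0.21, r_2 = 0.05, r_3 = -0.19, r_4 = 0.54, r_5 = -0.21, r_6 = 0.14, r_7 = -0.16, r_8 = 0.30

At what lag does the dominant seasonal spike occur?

The largest autocorrelation is r_4 = 0.54, with a weaker echo at lag 8 (0.30); the remaining lags stay at or below 0.14.
The dominant spike at lag 4 indicates a seasonal period of 4.

4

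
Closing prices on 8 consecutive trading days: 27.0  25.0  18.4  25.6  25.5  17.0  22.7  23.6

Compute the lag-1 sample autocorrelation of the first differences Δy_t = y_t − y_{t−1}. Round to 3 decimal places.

First differences Δy: -2.0, -6.6, 7.2, -0.1, -8.5, 5.7, 0.9
Mean of differences = -0.4857
Numerator Σ(Δy_t−Δȳ)(Δy_{t+1}−Δȳ) = -78.8631
Denominator Σ(Δy_t−Δȳ)² = 203.3086
r_1(Δy) = -78.8631 / 203.3086 = -0.388

-0.388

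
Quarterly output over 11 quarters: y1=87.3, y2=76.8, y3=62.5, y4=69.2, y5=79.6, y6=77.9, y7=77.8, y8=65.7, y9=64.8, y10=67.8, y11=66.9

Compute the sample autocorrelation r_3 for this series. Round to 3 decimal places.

Mean ȳ = (87.3 + 76.8 + 62.5 + 69.2 + 79.6 + 77.9 + 77.8 + 65.7 + 64.8 + 67.8 + 66.9)/11 = 72.3909
Numerator Σ_{t=1}^{8}(y_t−ȳ)(y_{t+3}−ȳ) = -165.6857
Denominator Σ(y_t−ȳ)² = 614.9291
r_3 = -165.6857 / 614.9291 = -0.269

-0.269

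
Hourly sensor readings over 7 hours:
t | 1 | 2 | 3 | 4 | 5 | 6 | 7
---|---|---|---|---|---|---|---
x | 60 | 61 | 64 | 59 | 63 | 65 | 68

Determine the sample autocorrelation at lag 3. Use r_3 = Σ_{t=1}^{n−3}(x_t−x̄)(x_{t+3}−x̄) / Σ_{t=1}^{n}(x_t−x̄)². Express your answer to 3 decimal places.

-0.113

Mean x̄ = (60 + 61 + 64 + 59 + 63 + 65 + 68)/7 = 62.8571
Deviations from mean: -2.8571, -1.8571, 1.1429, -3.8571, 0.1429, 2.1429, 5.1429
Numerator Σ_{t=1}^{4}(x_t−x̄)(x_{t+3}−x̄) = -6.6327
Denominator Σ(x_t−x̄)² = 58.8571
r_3 = -6.6327 / 58.8571 = -0.113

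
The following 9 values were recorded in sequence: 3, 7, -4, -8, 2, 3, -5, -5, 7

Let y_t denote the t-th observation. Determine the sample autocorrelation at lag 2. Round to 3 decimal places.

-0.640

Mean ȳ = (3 + 7 − 4 − 8 + 2 + 3 − 5 − 5 + 7)/9 = 0.0000
Σ(y_t−ȳ)(y_{t+2}−ȳ) = (-12.0000) + (-56.0000) + (-8.0000) + (-24.0000) + (-10.0000) + (-15.0000) + (-35.0000) = -160.0000
Denominator Σ(y_t−ȳ)² = 250.0000
r_2 = -160.0000 / 250.0000 = -0.640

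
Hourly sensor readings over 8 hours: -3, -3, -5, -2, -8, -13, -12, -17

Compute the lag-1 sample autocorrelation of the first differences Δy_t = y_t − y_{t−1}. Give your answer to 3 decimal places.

-0.361

First differences Δy: 0, -2, 3, -6, -5, 1, -5
Mean of differences = -2.0000
Numerator Σ(Δy_t−Δȳ)(Δy_{t+1}−Δȳ) = -26.0000
Denominator Σ(Δy_t−Δȳ)² = 72.0000
r_1(Δy) = -26.0000 / 72.0000 = -0.361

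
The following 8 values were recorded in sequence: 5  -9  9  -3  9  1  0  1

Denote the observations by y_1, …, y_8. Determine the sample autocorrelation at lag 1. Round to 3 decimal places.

Mean ȳ = (5 − 9 + 9 − 3 + 9 + 1 + 0 + 1)/8 = 1.6250
Deviations from mean: 3.3750, -10.6250, 7.3750, -4.6250, 7.3750, -0.6250, -1.6250, -0.6250
Σ(y_t−ȳ)(y_{t+1}−ȳ) = (-35.8594) + (-78.3594) + (-34.1094) + (-34.1094) + (-4.6094) + (1.0156) + (1.0156) = -185.0156
Denominator Σ(y_t−ȳ)² = 257.8750
r_1 = -185.0156 / 257.8750 = -0.717

-0.717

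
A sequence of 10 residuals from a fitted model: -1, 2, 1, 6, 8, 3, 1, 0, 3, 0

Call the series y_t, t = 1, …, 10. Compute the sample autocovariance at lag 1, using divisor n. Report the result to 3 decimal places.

2.051

Mean ȳ = (-1 + 2 + 1 + 6 + 8 + 3 + 1 + 0 + 3 + 0)/10 = 2.3000
Σ_{t=1}^{9}(y_t−ȳ)(y_{t+1}−ȳ) = 20.5100
γ_1 = 20.5100 / 10 = 2.051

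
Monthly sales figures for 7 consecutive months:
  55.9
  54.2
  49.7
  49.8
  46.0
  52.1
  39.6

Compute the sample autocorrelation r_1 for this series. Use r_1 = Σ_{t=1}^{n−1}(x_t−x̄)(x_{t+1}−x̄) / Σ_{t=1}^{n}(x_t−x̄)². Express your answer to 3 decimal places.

Mean x̄ = (55.9 + 54.2 + 49.7 + 49.8 + 46.0 + 52.1 + 39.6)/7 = 49.6143
Deviations from mean: 6.2857, 4.5857, 0.0857, 0.1857, -3.6143, 2.4857, -10.0143
Σ(x_t−x̄)(x_{t+1}−x̄) = (28.8245) + (0.3931) + (0.0159) + (-0.6712) + (-8.9841) + (-24.8927) = -5.3145
Denominator Σ(x_t−x̄)² = 180.1086
r_1 = -5.3145 / 180.1086 = -0.030

-0.030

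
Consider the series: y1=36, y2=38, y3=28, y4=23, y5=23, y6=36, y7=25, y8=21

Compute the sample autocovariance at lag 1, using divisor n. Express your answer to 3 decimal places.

7.211

Mean ȳ = (36 + 38 + 28 + 23 + 23 + 36 + 25 + 21)/8 = 28.7500
Deviations: 7.2500, 9.2500, -0.7500, -5.7500, -5.7500, 7.2500, -3.7500, -7.7500
Σ_{t=1}^{7}(y_t−ȳ)(y_{t+1}−ȳ) = 57.6875
γ_1 = 57.6875 / 8 = 7.211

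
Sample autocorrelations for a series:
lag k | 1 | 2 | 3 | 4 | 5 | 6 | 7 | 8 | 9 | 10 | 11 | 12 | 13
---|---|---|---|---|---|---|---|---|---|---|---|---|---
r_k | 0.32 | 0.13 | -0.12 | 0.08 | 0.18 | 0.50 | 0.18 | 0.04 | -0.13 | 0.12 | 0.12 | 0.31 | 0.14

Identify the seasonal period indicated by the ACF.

The largest autocorrelation is r_6 = 0.50; the remaining lags stay at or below 0.32. The elevated value at lag 1 (0.32), dropping to 0.13 at lag 2, reflects decaying short-term dependence rather than seasonality.
The dominant spike at lag 6 indicates a seasonal period of 6.

6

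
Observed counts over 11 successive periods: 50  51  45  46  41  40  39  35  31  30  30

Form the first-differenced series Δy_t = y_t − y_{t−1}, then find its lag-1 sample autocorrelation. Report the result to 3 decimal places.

First differences Δy: 1, -6, 1, -5, -1, -1, -4, -4, -1, 0
Mean of differences = -2.0000
Numerator Σ(Δy_t−Δȳ)(Δy_{t+1}−Δȳ) = -33.0000
Denominator Σ(Δy_t−Δȳ)² = 58.0000
r_1(Δy) = -33.0000 / 58.0000 = -0.569

-0.569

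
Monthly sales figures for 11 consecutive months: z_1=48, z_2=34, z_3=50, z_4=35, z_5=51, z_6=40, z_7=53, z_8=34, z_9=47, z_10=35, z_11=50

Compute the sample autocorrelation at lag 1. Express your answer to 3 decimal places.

Mean z̄ = (48 + 34 + 50 + 35 + 51 + 40 + 53 + 34 + 47 + 35 + 50)/11 = 43.3636
Numerator Σ_{t=1}^{10}(z_t−z̄)(z_{t+1}−z̄) = -493.2231
Denominator Σ(z_t−z̄)² = 600.5455
r_1 = -493.2231 / 600.5455 = -0.821

-0.821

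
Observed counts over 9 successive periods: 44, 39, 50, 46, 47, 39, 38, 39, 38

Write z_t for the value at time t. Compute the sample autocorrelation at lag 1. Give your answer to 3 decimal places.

0.251

Mean z̄ = (44 + 39 + 50 + 46 + 47 + 39 + 38 + 39 + 38)/9 = 42.2222
Numerator Σ_{t=1}^{8}(z_t−z̄)(z_{t+1}−z̄) = 42.0617
Denominator Σ(z_t−z̄)² = 167.5556
r_1 = 42.0617 / 167.5556 = 0.251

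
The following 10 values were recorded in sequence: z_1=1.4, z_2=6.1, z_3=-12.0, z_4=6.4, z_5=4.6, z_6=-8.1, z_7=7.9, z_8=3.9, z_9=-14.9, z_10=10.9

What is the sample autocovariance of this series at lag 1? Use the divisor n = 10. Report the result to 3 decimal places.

Mean z̄ = (1.4 + 6.1 − 12.0 + 6.4 + 4.6 − 8.1 + 7.9 + 3.9 − 14.9 + 10.9)/10 = 0.6200
Σ_{t=1}^{9}(z_t−z̄)(z_{t+1}−z̄) = -399.5824
γ_1 = -399.5824 / 10 = -39.958

-39.958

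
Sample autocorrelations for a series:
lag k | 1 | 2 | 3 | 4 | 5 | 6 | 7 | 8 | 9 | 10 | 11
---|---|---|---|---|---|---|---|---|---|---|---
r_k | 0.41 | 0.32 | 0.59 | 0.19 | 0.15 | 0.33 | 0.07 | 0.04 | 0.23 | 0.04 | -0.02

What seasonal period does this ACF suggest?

3

The largest autocorrelation is r_3 = 0.59; the remaining lags stay at or below 0.41. The elevated value at lag 1 (0.41), dropping to 0.32 at lag 2, reflects decaying short-term dependence rather than seasonality.
The dominant spike at lag 3 indicates a seasonal period of 3.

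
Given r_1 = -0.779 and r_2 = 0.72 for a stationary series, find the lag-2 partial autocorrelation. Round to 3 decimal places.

0.288

φ_{22} = (r_2 − r_1²) / (1 − r_1²)
r_1² = (-0.779)² = 0.606841
Numerator = 0.72 − 0.6068 = 0.1132; denominator = 1 − 0.6068 = 0.3932
φ_{22} = 0.1132 / 0.3932 = 0.288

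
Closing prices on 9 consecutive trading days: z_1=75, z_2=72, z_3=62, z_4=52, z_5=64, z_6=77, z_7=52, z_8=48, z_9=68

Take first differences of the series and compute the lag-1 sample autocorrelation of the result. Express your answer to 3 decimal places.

-0.103

First differences Δz: -3, -10, -10, 12, 13, -25, -4, 20
Mean of differences = -0.8750
Numerator Σ(Δz_t−Δz̄)(Δz_{t+1}−Δz̄) = -160.7656
Denominator Σ(Δz_t−Δz̄)² = 1556.8750
r_1(Δz) = -160.7656 / 1556.8750 = -0.103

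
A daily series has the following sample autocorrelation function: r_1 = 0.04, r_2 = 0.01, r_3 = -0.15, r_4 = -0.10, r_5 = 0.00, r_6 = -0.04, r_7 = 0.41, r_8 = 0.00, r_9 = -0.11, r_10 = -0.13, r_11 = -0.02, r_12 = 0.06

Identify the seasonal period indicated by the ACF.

7

The largest autocorrelation is r_7 = 0.41; the remaining lags stay at or below 0.06.
The dominant spike at lag 7 indicates a seasonal period of 7.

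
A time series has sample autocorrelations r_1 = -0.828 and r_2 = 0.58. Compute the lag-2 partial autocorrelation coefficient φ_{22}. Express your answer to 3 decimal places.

φ_{22} = (r_2 − r_1²) / (1 − r_1²)
r_1² = (-0.828)² = 0.685584
Numerator = 0.58 − 0.6856 = -0.1056; denominator = 1 − 0.6856 = 0.3144
φ_{22} = -0.1056 / 0.3144 = -0.336

-0.336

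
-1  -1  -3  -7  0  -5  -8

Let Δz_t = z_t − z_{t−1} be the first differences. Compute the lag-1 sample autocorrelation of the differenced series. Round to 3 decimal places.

First differences Δz: 0, -2, -4, 7, -5, -3
Mean of differences = -1.1667
Numerator Σ(Δz_t−Δz̄)(Δz_{t+1}−Δz̄) = -46.0278
Denominator Σ(Δz_t−Δz̄)² = 94.8333
r_1(Δz) = -46.0278 / 94.8333 = -0.485

-0.485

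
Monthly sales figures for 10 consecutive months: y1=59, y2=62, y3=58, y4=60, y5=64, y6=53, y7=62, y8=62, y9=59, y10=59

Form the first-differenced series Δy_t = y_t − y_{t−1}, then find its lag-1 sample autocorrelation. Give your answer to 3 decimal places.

First differences Δy: 3, -4, 2, 4, -11, 9, 0, -3, 0
Mean of differences = 0.0000
Numerator Σ(Δy_t−Δȳ)(Δy_{t+1}−Δȳ) = -155.0000
Denominator Σ(Δy_t−Δȳ)² = 256.0000
r_1(Δy) = -155.0000 / 256.0000 = -0.605

-0.605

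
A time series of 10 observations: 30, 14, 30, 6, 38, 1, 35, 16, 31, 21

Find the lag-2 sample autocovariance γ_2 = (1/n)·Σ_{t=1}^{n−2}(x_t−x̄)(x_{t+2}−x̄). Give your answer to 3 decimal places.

111.412

Mean x̄ = (30 + 14 + 30 + 6 + 38 + 1 + 35 + 16 + 31 + 21)/10 = 22.2000
Σ_{t=1}^{8}(x_t−x̄)(x_{t+2}−x̄) = 1114.1200
γ_2 = 1114.1200 / 10 = 111.412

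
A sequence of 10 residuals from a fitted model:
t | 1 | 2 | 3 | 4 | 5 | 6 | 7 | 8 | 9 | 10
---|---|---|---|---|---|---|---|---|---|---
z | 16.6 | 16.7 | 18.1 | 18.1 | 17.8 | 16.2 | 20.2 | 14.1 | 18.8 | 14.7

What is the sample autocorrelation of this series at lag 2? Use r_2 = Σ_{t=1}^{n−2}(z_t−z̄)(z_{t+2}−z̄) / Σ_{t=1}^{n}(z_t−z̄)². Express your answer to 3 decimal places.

Mean z̄ = (16.6 + 16.7 + 18.1 + 18.1 + 17.8 + 16.2 + 20.2 + 14.1 + 18.8 + 14.7)/10 = 17.1300
Numerator Σ_{t=1}^{8}(z_t−z̄)(z_{t+2}−z̄) = 16.1812
Denominator Σ(z_t−z̄)² = 30.9610
r_2 = 16.1812 / 30.9610 = 0.523

0.523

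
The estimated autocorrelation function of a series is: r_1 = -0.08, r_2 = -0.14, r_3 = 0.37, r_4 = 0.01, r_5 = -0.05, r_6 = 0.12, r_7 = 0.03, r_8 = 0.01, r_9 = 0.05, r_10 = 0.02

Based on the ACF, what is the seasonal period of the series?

The largest autocorrelation is r_3 = 0.37; the remaining lags stay at or below 0.12.
The dominant spike at lag 3 indicates a seasonal period of 3.

3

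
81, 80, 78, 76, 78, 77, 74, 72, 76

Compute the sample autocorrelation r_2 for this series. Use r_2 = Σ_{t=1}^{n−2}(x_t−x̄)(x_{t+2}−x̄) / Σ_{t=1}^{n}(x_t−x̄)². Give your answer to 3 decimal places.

Mean x̄ = (81 + 80 + 78 + 76 + 78 + 77 + 74 + 72 + 76)/9 = 76.8889
Numerator Σ_{t=1}^{7}(x_t−x̄)(x_{t+2}−x̄) = 1.7531
Denominator Σ(x_t−x̄)² = 62.8889
r_2 = 1.7531 / 62.8889 = 0.028

0.028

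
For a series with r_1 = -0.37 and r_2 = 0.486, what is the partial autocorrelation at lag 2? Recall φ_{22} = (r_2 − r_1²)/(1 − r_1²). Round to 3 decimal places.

φ_{22} = (r_2 − r_1²) / (1 − r_1²)
r_1² = (-0.37)² = 0.1369
Numerator = 0.486 − 0.1369 = 0.3491; denominator = 1 − 0.1369 = 0.8631
φ_{22} = 0.3491 / 0.8631 = 0.404

0.404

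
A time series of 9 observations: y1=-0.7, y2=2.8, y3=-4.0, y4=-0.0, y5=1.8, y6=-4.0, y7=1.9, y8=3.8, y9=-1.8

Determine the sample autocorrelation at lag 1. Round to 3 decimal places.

Mean ȳ = (-0.7 + 2.8 − 4.0 − 0.0 + 1.8 − 4.0 + 1.9 + 3.8 − 1.8)/9 = -0.0222
Numerator Σ_{t=1}^{8}(y_t−ȳ)(y_{t+1}−ȳ) = -27.5294
Denominator Σ(y_t−ȳ)² = 64.8556
r_1 = -27.5294 / 64.8556 = -0.424

-0.424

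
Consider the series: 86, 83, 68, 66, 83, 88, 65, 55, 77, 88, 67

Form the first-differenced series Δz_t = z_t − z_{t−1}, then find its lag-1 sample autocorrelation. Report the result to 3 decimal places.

First differences Δz: -3, -15, -2, 17, 5, -23, -10, 22, 11, -21
Mean of differences = -1.9000
Numerator Σ(Δz_t−Δz̄)(Δz_{t+1}−Δz̄) = 37.8900
Denominator Σ(Δz_t−Δz̄)² = 2190.9000
r_1(Δz) = 37.8900 / 2190.9000 = 0.017

0.017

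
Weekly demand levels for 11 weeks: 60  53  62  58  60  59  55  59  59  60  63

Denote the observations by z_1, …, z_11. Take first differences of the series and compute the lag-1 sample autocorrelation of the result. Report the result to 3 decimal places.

First differences Δz: -7, 9, -4, 2, -1, -4, 4, 0, 1, 3
Mean of differences = 0.3000
Numerator Σ(Δz_t−Δz̄)(Δz_{t+1}−Δz̄) = -120.1900
Denominator Σ(Δz_t−Δz̄)² = 192.1000
r_1(Δz) = -120.1900 / 192.1000 = -0.626

-0.626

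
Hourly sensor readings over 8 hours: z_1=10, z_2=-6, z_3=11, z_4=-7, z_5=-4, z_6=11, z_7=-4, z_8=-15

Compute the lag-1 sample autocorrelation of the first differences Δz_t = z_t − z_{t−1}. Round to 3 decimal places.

-0.480

First differences Δz: -16, 17, -18, 3, 15, -15, -11
Mean of differences = -3.5714
Numerator Σ(Δz_t−Δz̄)(Δz_{t+1}−Δz̄) = -652.6122
Denominator Σ(Δz_t−Δz̄)² = 1359.7143
r_1(Δz) = -652.6122 / 1359.7143 = -0.480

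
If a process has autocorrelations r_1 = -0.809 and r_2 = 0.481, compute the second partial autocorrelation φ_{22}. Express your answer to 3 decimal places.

-0.502

φ_{22} = (r_2 − r_1²) / (1 − r_1²)
r_1² = (-0.809)² = 0.654481
Numerator = 0.481 − 0.6545 = -0.1735; denominator = 1 − 0.6545 = 0.3455
φ_{22} = -0.1735 / 0.3455 = -0.502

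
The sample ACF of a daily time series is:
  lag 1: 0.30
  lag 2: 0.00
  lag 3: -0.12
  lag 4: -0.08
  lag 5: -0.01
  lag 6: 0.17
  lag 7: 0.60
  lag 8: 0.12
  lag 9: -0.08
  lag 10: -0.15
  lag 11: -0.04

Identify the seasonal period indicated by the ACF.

The largest autocorrelation is r_7 = 0.60; the remaining lags stay at or below 0.30. The elevated value at lag 1 (0.30), dropping to 0.00 at lag 2, reflects decaying short-term dependence rather than seasonality.
The dominant spike at lag 7 indicates a seasonal period of 7.

7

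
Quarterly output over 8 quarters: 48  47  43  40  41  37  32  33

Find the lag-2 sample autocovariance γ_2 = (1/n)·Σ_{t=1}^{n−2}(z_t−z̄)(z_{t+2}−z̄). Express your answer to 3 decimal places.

Mean z̄ = (48 + 47 + 43 + 40 + 41 + 37 + 32 + 33)/8 = 40.1250
Deviations: 7.8750, 6.8750, 2.8750, -0.1250, 0.8750, -3.1250, -8.1250, -7.1250
Σ_{t=1}^{6}(z_t−z̄)(z_{t+2}−z̄) = 39.8438
γ_2 = 39.8438 / 8 = 4.980

4.980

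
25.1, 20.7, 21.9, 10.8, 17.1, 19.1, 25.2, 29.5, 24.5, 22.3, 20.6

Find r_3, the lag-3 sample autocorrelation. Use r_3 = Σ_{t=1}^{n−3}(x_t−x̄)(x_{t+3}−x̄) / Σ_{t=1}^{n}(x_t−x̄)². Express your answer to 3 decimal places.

Mean x̄ = (25.1 + 20.7 + 21.9 + 10.8 + 17.1 + 19.1 + 25.2 + 29.5 + 24.5 + 22.3 + 20.6)/11 = 21.5273
Numerator Σ_{t=1}^{8}(x_t−x̄)(x_{t+3}−x̄) = -122.0340
Denominator Σ(x_t−x̄)² = 241.5018
r_3 = -122.0340 / 241.5018 = -0.505

-0.505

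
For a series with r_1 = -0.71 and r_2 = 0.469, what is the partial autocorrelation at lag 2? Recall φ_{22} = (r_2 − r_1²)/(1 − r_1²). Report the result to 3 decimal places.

-0.071

φ_{22} = (r_2 − r_1²) / (1 − r_1²)
r_1² = (-0.71)² = 0.5041
Numerator = 0.469 − 0.5041 = -0.0351; denominator = 1 − 0.5041 = 0.4959
φ_{22} = -0.0351 / 0.4959 = -0.071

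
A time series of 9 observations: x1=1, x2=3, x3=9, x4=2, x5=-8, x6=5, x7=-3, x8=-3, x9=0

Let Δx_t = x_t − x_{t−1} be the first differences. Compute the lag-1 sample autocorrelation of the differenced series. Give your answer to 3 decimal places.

-0.452

First differences Δx: 2, 6, -7, -10, 13, -8, 0, 3
Mean of differences = -0.1250
Numerator Σ(Δx_t−Δx̄)(Δx_{t+1}−Δx̄) = -194.7656
Denominator Σ(Δx_t−Δx̄)² = 430.8750
r_1(Δx) = -194.7656 / 430.8750 = -0.452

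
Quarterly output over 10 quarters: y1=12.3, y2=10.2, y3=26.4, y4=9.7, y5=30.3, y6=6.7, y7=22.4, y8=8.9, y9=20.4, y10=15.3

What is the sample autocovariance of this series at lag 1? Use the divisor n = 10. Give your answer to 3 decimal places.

-46.863

Mean ȳ = (12.3 + 10.2 + 26.4 + 9.7 + 30.3 + 6.7 + 22.4 + 8.9 + 20.4 + 15.3)/10 = 16.2600
Σ_{t=1}^{9}(y_t−ȳ)(y_{t+1}−ȳ) = -468.6276
γ_1 = -468.6276 / 10 = -46.863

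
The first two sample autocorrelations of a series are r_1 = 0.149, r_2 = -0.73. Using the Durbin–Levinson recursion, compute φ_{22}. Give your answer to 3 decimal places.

φ_{22} = (r_2 − r_1²) / (1 − r_1²)
r_1² = (0.149)² = 0.022201
Numerator = -0.73 − 0.0222 = -0.7522; denominator = 1 − 0.0222 = 0.9778
φ_{22} = -0.7522 / 0.9778 = -0.769

-0.769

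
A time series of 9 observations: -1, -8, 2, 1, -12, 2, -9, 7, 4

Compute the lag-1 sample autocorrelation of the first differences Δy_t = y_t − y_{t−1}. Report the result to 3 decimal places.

-0.709

First differences Δy: -7, 10, -1, -13, 14, -11, 16, -3
Mean of differences = 0.6250
Numerator Σ(Δy_t−Δȳ)(Δy_{t+1}−Δȳ) = -636.7656
Denominator Σ(Δy_t−Δȳ)² = 897.8750
r_1(Δy) = -636.7656 / 897.8750 = -0.709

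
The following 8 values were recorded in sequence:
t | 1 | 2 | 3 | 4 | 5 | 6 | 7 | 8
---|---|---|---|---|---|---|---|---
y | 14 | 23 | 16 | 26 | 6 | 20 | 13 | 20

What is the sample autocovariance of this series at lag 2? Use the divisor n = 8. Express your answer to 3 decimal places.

18.484

Mean ȳ = (14 + 23 + 16 + 26 + 6 + 20 + 13 + 20)/8 = 17.2500
Deviations: -3.2500, 5.7500, -1.2500, 8.7500, -11.2500, 2.7500, -4.2500, 2.7500
Σ_{t=1}^{6}(y_t−ȳ)(y_{t+2}−ȳ) = 147.8750
γ_2 = 147.8750 / 8 = 18.484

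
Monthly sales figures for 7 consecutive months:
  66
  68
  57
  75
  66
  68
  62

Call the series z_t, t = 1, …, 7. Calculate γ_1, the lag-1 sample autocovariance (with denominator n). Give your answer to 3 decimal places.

Mean z̄ = (66 + 68 + 57 + 75 + 66 + 68 + 62)/7 = 66.0000
Deviations: 0.0000, 2.0000, -9.0000, 9.0000, 0.0000, 2.0000, -4.0000
Σ_{t=1}^{6}(z_t−z̄)(z_{t+1}−z̄) = -107.0000
γ_1 = -107.0000 / 7 = -15.286

-15.286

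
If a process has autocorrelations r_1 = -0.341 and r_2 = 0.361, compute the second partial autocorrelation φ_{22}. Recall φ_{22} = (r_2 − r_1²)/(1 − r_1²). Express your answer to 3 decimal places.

0.277

φ_{22} = (r_2 − r_1²) / (1 − r_1²)
r_1² = (-0.341)² = 0.116281
Numerator = 0.361 − 0.1163 = 0.2447; denominator = 1 − 0.1163 = 0.8837
φ_{22} = 0.2447 / 0.8837 = 0.277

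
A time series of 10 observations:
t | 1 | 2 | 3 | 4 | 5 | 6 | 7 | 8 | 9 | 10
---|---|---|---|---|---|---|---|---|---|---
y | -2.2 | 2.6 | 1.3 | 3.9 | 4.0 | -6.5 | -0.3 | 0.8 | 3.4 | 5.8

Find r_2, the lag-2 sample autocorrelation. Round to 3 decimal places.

-0.198

Mean ȳ = (-2.2 + 2.6 + 1.3 + 3.9 + 4.0 − 6.5 − 0.3 + 0.8 + 3.4 + 5.8)/10 = 1.2800
Numerator Σ_{t=1}^{8}(y_t−ȳ)(y_{t+2}−ȳ) = -23.0228
Denominator Σ(y_t−ȳ)² = 116.2960
r_2 = -23.0228 / 116.2960 = -0.198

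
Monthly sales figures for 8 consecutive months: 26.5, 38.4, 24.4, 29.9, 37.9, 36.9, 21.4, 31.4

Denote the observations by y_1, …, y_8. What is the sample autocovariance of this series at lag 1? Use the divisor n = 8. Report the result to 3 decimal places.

Mean ȳ = (26.5 + 38.4 + 24.4 + 29.9 + 37.9 + 36.9 + 21.4 + 31.4)/8 = 30.8500
Deviations: -4.3500, 7.5500, -6.4500, -0.9500, 7.0500, 6.0500, -9.4500, 0.5500
Σ_{t=1}^{7}(y_t−ȳ)(y_{t+1}−ȳ) = -101.8275
γ_1 = -101.8275 / 8 = -12.728

-12.728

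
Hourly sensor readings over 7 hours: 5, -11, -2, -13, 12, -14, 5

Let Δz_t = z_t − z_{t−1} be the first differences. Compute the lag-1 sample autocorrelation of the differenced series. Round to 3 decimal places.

First differences Δz: -16, 9, -11, 25, -26, 19
Mean of differences = 0.0000
Numerator Σ(Δz_t−Δz̄)(Δz_{t+1}−Δz̄) = -1662.0000
Denominator Σ(Δz_t−Δz̄)² = 2120.0000
r_1(Δz) = -1662.0000 / 2120.0000 = -0.784

-0.784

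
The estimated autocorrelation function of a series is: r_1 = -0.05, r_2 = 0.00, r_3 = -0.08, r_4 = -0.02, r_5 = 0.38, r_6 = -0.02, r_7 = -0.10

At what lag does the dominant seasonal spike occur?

The largest autocorrelation is r_5 = 0.38; the remaining lags stay at or below 0.00.
The dominant spike at lag 5 indicates a seasonal period of 5.

5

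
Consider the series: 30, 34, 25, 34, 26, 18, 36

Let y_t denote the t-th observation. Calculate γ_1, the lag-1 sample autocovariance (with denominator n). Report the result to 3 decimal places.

-13.429

Mean ȳ = (30 + 34 + 25 + 34 + 26 + 18 + 36)/7 = 29.0000
Σ_{t=1}^{6}(y_t−ȳ)(y_{t+1}−ȳ) = -94.0000
γ_1 = -94.0000 / 7 = -13.429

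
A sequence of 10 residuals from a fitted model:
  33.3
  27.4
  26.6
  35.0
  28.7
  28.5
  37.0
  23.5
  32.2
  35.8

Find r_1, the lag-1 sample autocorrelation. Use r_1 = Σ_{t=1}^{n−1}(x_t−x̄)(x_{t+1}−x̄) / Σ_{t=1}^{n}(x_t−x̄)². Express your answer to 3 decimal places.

Mean x̄ = (33.3 + 27.4 + 26.6 + 35.0 + 28.7 + 28.5 + 37.0 + 23.5 + 32.2 + 35.8)/10 = 30.8000
Numerator Σ_{t=1}^{9}(x_t−x̄)(x_{t+1}−x̄) = -78.5900
Denominator Σ(x_t−x̄)² = 181.4800
r_1 = -78.5900 / 181.4800 = -0.433

-0.433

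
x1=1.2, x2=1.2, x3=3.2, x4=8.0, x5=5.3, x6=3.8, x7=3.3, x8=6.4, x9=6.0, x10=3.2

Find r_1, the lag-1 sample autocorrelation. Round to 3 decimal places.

0.282

Mean x̄ = (1.2 + 1.2 + 3.2 + 8.0 + 5.3 + 3.8 + 3.3 + 6.4 + 6.0 + 3.2)/10 = 4.1600
Numerator Σ_{t=1}^{9}(x_t−x̄)(x_{t+1}−x̄) = 12.6224
Denominator Σ(x_t−x̄)² = 44.6840
r_1 = 12.6224 / 44.6840 = 0.282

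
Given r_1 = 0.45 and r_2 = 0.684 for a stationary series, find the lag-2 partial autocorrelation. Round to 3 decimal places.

φ_{22} = (r_2 − r_1²) / (1 − r_1²)
r_1² = (0.45)² = 0.2025
Numerator = 0.684 − 0.2025 = 0.4815; denominator = 1 − 0.2025 = 0.7975
φ_{22} = 0.4815 / 0.7975 = 0.604

0.604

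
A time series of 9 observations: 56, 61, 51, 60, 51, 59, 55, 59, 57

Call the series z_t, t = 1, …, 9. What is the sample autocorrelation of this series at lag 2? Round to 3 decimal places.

Mean z̄ = (56 + 61 + 51 + 60 + 51 + 59 + 55 + 59 + 57)/9 = 56.5556
Σ(z_t−z̄)(z_{t+2}−z̄) = (3.0864) + (15.3086) + (30.8642) + (8.4198) + (8.6420) + (5.9753) + (-0.6914) = 71.6049
Denominator Σ(z_t−z̄)² = 108.2222
r_2 = 71.6049 / 108.2222 = 0.662

0.662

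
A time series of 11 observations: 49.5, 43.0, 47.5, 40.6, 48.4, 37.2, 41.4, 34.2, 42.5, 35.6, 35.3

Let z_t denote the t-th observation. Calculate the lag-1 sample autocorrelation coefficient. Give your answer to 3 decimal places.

Mean z̄ = (49.5 + 43.0 + 47.5 + 40.6 + 48.4 + 37.2 + 41.4 + 34.2 + 42.5 + 35.6 + 35.3)/11 = 41.3818
Numerator Σ_{t=1}^{10}(z_t−z̄)(z_{t+1}−z̄) = 3.8797
Denominator Σ(z_t−z̄)² = 296.5564
r_1 = 3.8797 / 296.5564 = 0.013

0.013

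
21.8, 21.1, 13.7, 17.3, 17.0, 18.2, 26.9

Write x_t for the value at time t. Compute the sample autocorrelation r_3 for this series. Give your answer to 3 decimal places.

-0.165

Mean x̄ = (21.8 + 21.1 + 13.7 + 17.3 + 17.0 + 18.2 + 26.9)/7 = 19.4286
Deviations from mean: 2.3714, 1.6714, -5.7286, -2.1286, -2.4286, -1.2286, 7.4714
Numerator Σ_{t=1}^{4}(x_t−x̄)(x_{t+3}−x̄) = -17.9724
Denominator Σ(x_t−x̄)² = 108.9943
r_3 = -17.9724 / 108.9943 = -0.165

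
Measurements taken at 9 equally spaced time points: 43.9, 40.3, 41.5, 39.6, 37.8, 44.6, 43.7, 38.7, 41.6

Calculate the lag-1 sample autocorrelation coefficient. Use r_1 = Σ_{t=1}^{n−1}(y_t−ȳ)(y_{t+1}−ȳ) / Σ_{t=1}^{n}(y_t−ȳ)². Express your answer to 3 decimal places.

-0.169

Mean ȳ = (43.9 + 40.3 + 41.5 + 39.6 + 37.8 + 44.6 + 43.7 + 38.7 + 41.6)/9 = 41.3000
Numerator Σ_{t=1}^{8}(y_t−ȳ)(y_{t+1}−ȳ) = -7.8400
Denominator Σ(y_t−ȳ)² = 46.4400
r_1 = -7.8400 / 46.4400 = -0.169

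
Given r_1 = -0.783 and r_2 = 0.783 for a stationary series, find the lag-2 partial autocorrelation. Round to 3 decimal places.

0.439

φ_{22} = (r_2 − r_1²) / (1 − r_1²)
r_1² = (-0.783)² = 0.613089
Numerator = 0.783 − 0.6131 = 0.1699; denominator = 1 − 0.6131 = 0.3869
φ_{22} = 0.1699 / 0.3869 = 0.439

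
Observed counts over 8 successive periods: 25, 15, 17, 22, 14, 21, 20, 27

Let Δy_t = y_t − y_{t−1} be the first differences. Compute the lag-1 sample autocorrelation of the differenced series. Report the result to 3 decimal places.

-0.417

First differences Δy: -10, 2, 5, -8, 7, -1, 7
Mean of differences = 0.2857
Numerator Σ(Δy_t−Δȳ)(Δy_{t+1}−Δȳ) = -121.5102
Denominator Σ(Δy_t−Δȳ)² = 291.4286
r_1(Δy) = -121.5102 / 291.4286 = -0.417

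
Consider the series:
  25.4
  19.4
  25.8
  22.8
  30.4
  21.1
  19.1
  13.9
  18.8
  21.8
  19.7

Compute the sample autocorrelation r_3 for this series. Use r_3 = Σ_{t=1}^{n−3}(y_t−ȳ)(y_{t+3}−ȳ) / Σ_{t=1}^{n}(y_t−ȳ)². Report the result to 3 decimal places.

-0.373

Mean ȳ = (25.4 + 19.4 + 25.8 + 22.8 + 30.4 + 21.1 + 19.1 + 13.9 + 18.8 + 21.8 + 19.7)/11 = 21.6545
Numerator Σ_{t=1}^{8}(y_t−ȳ)(y_{t+3}−ȳ) = -72.1007
Denominator Σ(y_t−ȳ)² = 193.0473
r_3 = -72.1007 / 193.0473 = -0.373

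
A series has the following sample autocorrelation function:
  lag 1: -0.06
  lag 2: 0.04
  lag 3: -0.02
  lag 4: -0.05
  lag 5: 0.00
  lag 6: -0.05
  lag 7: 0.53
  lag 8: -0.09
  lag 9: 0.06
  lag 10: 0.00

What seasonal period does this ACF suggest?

7

The largest autocorrelation is r_7 = 0.53; the remaining lags stay at or below 0.06.
The dominant spike at lag 7 indicates a seasonal period of 7.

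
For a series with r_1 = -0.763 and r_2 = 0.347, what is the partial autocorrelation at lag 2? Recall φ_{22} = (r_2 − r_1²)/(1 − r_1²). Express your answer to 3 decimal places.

φ_{22} = (r_2 − r_1²) / (1 − r_1²)
r_1² = (-0.763)² = 0.582169
Numerator = 0.347 − 0.5822 = -0.2352; denominator = 1 − 0.5822 = 0.4178
φ_{22} = -0.2352 / 0.4178 = -0.563

-0.563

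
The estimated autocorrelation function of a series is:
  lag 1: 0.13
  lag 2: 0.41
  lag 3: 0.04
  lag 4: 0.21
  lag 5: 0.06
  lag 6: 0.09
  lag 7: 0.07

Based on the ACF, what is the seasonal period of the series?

2

The largest autocorrelation is r_2 = 0.41, with a weaker echo at lag 4 (0.21); the remaining lags stay at or below 0.13.
The dominant spike at lag 2 indicates a seasonal period of 2.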